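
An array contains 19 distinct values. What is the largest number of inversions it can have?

A reversed (strictly descending) arrangement makes every pair an inversion, giving C(19, 2) inversions.
C(19, 2) = 19·18/2 = 171

171 inversions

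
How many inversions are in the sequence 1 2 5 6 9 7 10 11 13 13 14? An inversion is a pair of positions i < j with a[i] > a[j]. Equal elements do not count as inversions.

1

Count, for each position, how many later elements it exceeds:
1: 0
2: 0
5: 0
6: 0
9: 1
7: 0
10: 0
11: 0
13: 0
13: 0
14: 0
Sum: 0 + 0 + 0 + 0 + 1 + 0 + 0 + 0 + 0 + 0 + 0 = 1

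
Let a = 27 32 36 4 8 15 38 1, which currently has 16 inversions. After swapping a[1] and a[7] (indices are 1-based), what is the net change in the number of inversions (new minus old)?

Positions 1 and 7 hold 27 and 38; after swapping, the array is [38, 32, 36, 4, 8, 15, 27, 1].
Count, for each position, how many later elements it exceeds:
38 → 32, 36, 4, 8, 15, 27, 1 → 7
32 → 4, 8, 15, 27, 1 → 5
36 → 4, 8, 15, 27, 1 → 5
4 → 1 → 1
8 → 1 → 1
15 → 1 → 1
27 → 1 → 1
1 → none → 0
Sum: 7 + 5 + 5 + 1 + 1 + 1 + 1 + 0 = 21
Change: 21 − 16 = +5

+5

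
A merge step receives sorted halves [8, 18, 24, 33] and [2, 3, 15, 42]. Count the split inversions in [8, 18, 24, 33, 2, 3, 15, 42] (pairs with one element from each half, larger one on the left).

11 cross-inversions

For each element r of the right run, count left-run elements greater than r:
r = 2: 8, 18, 24, 33 → 4
r = 3: 8, 18, 24, 33 → 4
r = 15: 18, 24, 33 → 3
r = 42: none → 0
Cross-inversions: 4 + 4 + 3 + 0 = 11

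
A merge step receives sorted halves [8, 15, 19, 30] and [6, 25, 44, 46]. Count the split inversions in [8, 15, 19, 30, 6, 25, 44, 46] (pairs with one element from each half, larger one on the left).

Cross-inversions: 5

For each element r of the right run, count left-run elements greater than r:
r = 6: 8, 15, 19, 30 → 4
r = 25: 30 → 1
r = 44: none → 0
r = 46: none → 0
Cross-inversions: 4 + 1 + 0 + 0 = 5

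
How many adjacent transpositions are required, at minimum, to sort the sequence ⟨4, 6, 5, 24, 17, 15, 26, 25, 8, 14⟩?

15 adjacent swaps

Minimum adjacent swaps = number of inversions (each swap of adjacent out-of-order elements removes one inversion and no swap can remove more).
Count inversions — for each element, later elements that are smaller:
4: none → 0
6: 5 → 1
5: none → 0
24: 17, 15, 8, 14 → 4
17: 15, 8, 14 → 3
15: 8, 14 → 2
26: 25, 8, 14 → 3
25: 8, 14 → 2
8: none → 0
14: none → 0
Total inversions: 0 + 1 + 0 + 4 + 3 + 2 + 3 + 2 + 0 + 0 = 15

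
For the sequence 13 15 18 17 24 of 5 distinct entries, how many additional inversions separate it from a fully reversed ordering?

9 inversions short

Maximum inversions for 5 distinct elements is C(5, 2) = 5·4/2 = 10.
Current inversions — for each element, count later smaller elements:
13: 0
15: 0
18: 1
17: 0
24: 0
Current total: 0 + 0 + 1 + 0 + 0 = 1
Shortfall: 10 − 1 = 9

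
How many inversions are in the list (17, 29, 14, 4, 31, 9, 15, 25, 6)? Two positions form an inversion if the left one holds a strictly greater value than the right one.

21

Element-by-element contributions:
17 → 14, 4, 9, 15, 6 → 5
29 → 14, 4, 9, 15, 25, 6 → 6
14 → 4, 9, 6 → 3
4 → none → 0
31 → 9, 15, 25, 6 → 4
9 → 6 → 1
15 → 6 → 1
25 → 6 → 1
6 → none → 0
Sum: 5 + 6 + 3 + 0 + 4 + 1 + 1 + 1 + 0 = 21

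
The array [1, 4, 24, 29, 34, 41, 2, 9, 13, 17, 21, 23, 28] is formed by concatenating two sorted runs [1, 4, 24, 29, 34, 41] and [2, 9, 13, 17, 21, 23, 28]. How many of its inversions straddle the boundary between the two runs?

Count, for every r in R, how many entries of L exceed r:
r = 2: 4, 24, 29, 34, 41 → 5
r = 9: 24, 29, 34, 41 → 4
r = 13: 24, 29, 34, 41 → 4
r = 17: 24, 29, 34, 41 → 4
r = 21: 24, 29, 34, 41 → 4
r = 23: 24, 29, 34, 41 → 4
r = 28: 29, 34, 41 → 3
Cross-inversions: 5 + 4 + 4 + 4 + 4 + 4 + 3 = 28

28 split inversions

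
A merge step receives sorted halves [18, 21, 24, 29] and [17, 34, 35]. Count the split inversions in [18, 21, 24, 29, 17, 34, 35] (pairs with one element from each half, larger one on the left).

For each element r of the right run, count left-run elements greater than r:
r = 17: 18, 21, 24, 29 → 4
r = 34: none → 0
r = 35: none → 0
Cross-inversions: 4 + 0 + 0 = 4

4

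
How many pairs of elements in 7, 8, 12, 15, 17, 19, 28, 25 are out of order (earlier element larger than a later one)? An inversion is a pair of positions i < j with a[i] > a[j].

1

Element-by-element contributions:
7 → none → 0
8 → none → 0
12 → none → 0
15 → none → 0
17 → none → 0
19 → none → 0
28 → 25 → 1
25 → none → 0
Sum: 0 + 0 + 0 + 0 + 0 + 0 + 1 + 0 = 1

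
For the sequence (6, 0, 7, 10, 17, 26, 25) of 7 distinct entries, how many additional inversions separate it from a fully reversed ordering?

19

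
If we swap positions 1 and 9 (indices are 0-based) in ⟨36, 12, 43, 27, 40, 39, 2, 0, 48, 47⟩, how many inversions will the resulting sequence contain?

Positions 1 and 9 hold 12 and 47; after swapping, the array is [36, 47, 43, 27, 40, 39, 2, 0, 48, 12].
Element-by-element contributions:
36: 4
47: 7
43: 6
27: 3
40: 4
39: 3
2: 1
0: 0
48: 1
12: 0
Sum: 4 + 7 + 6 + 3 + 4 + 3 + 1 + 0 + 1 + 0 = 29

29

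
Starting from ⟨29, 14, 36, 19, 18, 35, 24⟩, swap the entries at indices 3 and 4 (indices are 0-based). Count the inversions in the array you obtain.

9

Positions 3 and 4 hold 19 and 18; after swapping, the array is [29, 14, 36, 18, 19, 35, 24].
Sweep left to right; for each value list the smaller values that follow it:
29 → 14, 18, 19, 24 → 4
14 → none → 0
36 → 18, 19, 35, 24 → 4
18 → none → 0
19 → none → 0
35 → 24 → 1
24 → none → 0
Sum: 4 + 0 + 4 + 0 + 0 + 1 + 0 = 9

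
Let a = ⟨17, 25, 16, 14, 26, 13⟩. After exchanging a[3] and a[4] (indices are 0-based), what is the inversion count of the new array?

Positions 3 and 4 hold 14 and 26; after swapping, the array is [17, 25, 16, 26, 14, 13].
For each element, count later entries that are smaller:
17 → 16, 14, 13 → 3
25 → 16, 14, 13 → 3
16 → 14, 13 → 2
26 → 14, 13 → 2
14 → 13 → 1
13 → none → 0
Sum: 3 + 3 + 2 + 2 + 1 + 0 = 11

11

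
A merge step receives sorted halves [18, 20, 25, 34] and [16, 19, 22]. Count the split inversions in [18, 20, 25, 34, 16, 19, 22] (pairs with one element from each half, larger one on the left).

Count, for every r in R, how many entries of L exceed r:
r = 16: 18, 20, 25, 34 → 4
r = 19: 20, 25, 34 → 3
r = 22: 25, 34 → 2
Cross-inversions: 4 + 3 + 2 = 9

9 split inversions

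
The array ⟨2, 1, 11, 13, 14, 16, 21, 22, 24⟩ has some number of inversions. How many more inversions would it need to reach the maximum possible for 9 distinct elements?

35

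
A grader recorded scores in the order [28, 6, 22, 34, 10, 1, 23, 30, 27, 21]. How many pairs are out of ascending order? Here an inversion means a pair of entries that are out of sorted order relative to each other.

There are 22 inversions.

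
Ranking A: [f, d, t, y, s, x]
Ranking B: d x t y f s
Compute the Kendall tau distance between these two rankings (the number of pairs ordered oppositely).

7

Assign each item its position (1..6) in the first ordering, then rewrite the second ordering as that position sequence:
positions: f→1, d→2, t→3, y→4, s→5, x→6
second ordering as positions: [2, 6, 3, 4, 1, 5]
Discordant pairs = inversions in this position sequence.
2: 1 → 1
6: 3, 4, 1, 5 → 4
3: 1 → 1
4: 1 → 1
1: 0
5: 0
Total: 1 + 4 + 1 + 1 + 0 + 0 = 7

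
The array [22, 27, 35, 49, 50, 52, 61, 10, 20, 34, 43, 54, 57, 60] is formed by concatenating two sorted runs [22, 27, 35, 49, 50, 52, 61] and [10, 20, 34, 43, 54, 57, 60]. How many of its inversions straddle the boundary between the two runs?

26 cross-inversions

For each element r of the right run, count left-run elements greater than r:
r = 10: 22, 27, 35, 49, 50, 52, 61 → 7
r = 20: 22, 27, 35, 49, 50, 52, 61 → 7
r = 34: 35, 49, 50, 52, 61 → 5
r = 43: 49, 50, 52, 61 → 4
r = 54: 61 → 1
r = 57: 61 → 1
r = 60: 61 → 1
Cross-inversions: 7 + 7 + 5 + 4 + 1 + 1 + 1 = 26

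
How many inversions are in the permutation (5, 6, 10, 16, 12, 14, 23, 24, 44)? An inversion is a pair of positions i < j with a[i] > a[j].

Element-by-element contributions:
5: 0
6: 0
10: 0
16: 2
12: 0
14: 0
23: 0
24: 0
44: 0
Sum: 0 + 0 + 0 + 2 + 0 + 0 + 0 + 0 + 0 = 2

Inversions: 2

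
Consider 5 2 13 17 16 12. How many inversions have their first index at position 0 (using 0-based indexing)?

1

The element at index 0 is 5.
Elements after it: 2, 13, 17, 16, 12
Those smaller than 5: 2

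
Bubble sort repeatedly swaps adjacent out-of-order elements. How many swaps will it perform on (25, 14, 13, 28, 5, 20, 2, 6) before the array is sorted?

20

Each adjacent swap fixes exactly one inversion, so the minimum swap count equals the number of inversions.
Count inversions — for each element, later elements that are smaller:
25: 14, 13, 5, 20, 2, 6 → 6
14: 13, 5, 2, 6 → 4
13: 5, 2, 6 → 3
28: 5, 20, 2, 6 → 4
5: 2 → 1
20: 2, 6 → 2
2: none → 0
6: none → 0
Total inversions: 6 + 4 + 3 + 4 + 1 + 2 + 0 + 0 = 20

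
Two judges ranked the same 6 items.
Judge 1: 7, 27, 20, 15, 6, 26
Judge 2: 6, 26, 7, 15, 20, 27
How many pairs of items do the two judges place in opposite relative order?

11 discordant pairs

Assign each item its position (1..6) in the first ordering, then rewrite the second ordering as that position sequence:
positions: 7→1, 27→2, 20→3, 15→4, 6→5, 26→6
second ordering as positions: [5, 6, 1, 4, 3, 2]
Discordant pairs = inversions in this position sequence.
5: 1, 4, 3, 2 → 4
6: 1, 4, 3, 2 → 4
1: 0
4: 3, 2 → 2
3: 2 → 1
2: 0
Total: 4 + 4 + 0 + 2 + 1 + 0 = 11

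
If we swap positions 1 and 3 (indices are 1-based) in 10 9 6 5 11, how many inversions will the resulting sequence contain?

Positions 1 and 3 hold 10 and 6; after swapping, the array is [6, 9, 10, 5, 11].
Sweep left to right; for each value list the smaller values that follow it:
6: 1
9: 1
10: 1
5: 0
11: 0
Sum: 1 + 1 + 1 + 0 + 0 = 3

There are 3 inversions.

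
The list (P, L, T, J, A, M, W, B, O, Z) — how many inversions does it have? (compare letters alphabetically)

Sweep left to right; for each value list the smaller values that follow it:
P: 6
L: 3
T: 5
J: 2
A: 0
M: 1
W: 2
B: 0
O: 0
Z: 0
Sum: 6 + 3 + 5 + 2 + 0 + 1 + 2 + 0 + 0 + 0 = 19

19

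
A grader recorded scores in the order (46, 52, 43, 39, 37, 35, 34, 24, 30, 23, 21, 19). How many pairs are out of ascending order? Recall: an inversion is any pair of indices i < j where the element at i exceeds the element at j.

64

For each element, count later entries that are smaller:
46: 10
52: 10
43: 9
39: 8
37: 7
35: 6
34: 5
24: 3
30: 3
23: 2
21: 1
19: 0
Sum: 10 + 10 + 9 + 8 + 7 + 6 + 5 + 3 + 3 + 2 + 1 + 0 = 64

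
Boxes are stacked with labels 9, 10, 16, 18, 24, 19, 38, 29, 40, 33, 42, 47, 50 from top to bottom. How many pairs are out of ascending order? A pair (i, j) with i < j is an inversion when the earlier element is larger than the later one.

Inversions: 4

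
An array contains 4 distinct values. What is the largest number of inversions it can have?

The maximum occurs when the array is in strictly decreasing order: every one of the C(4, 2) pairs is inverted.
C(4, 2) = 4·3/2 = 6

Inversions: 6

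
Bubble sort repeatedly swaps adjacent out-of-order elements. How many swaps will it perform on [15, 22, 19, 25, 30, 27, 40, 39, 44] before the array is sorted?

Minimum adjacent swaps = number of inversions (each swap of adjacent out-of-order elements removes one inversion and no swap can remove more).
Count inversions — for each element, later elements that are smaller:
15: none → 0
22: 19 → 1
19: none → 0
25: none → 0
30: 27 → 1
27: none → 0
40: 39 → 1
39: none → 0
44: none → 0
Total inversions: 0 + 1 + 0 + 0 + 1 + 0 + 1 + 0 + 0 = 3

Adjacent swaps: 3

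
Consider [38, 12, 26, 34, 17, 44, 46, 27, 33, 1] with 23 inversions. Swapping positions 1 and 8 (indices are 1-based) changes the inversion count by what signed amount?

-3

Positions 1 and 8 hold 38 and 27; after swapping, the array is [27, 12, 26, 34, 17, 44, 46, 38, 33, 1].
For each element, count later entries that are smaller:
27: 4
12: 1
26: 2
34: 3
17: 1
44: 3
46: 3
38: 2
33: 1
1: 0
Sum: 4 + 1 + 2 + 3 + 1 + 3 + 3 + 2 + 1 + 0 = 20
Change: 20 − 23 = -3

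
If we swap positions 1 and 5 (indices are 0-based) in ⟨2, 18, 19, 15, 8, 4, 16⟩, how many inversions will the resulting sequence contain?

Positions 1 and 5 hold 18 and 4; after swapping, the array is [2, 4, 19, 15, 8, 18, 16].
Element-by-element contributions:
2 → none → 0
4 → none → 0
19 → 15, 8, 18, 16 → 4
15 → 8 → 1
8 → none → 0
18 → 16 → 1
16 → none → 0
Sum: 0 + 0 + 4 + 1 + 0 + 1 + 0 = 6

6 inversions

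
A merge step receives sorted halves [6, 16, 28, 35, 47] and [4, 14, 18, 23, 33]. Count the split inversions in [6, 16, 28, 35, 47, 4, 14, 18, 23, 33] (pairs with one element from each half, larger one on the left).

Take each right-half value and tally the left-half values above it:
r = 4: 6, 16, 28, 35, 47 → 5
r = 14: 16, 28, 35, 47 → 4
r = 18: 28, 35, 47 → 3
r = 23: 28, 35, 47 → 3
r = 33: 35, 47 → 2
Cross-inversions: 5 + 4 + 3 + 3 + 2 = 17

17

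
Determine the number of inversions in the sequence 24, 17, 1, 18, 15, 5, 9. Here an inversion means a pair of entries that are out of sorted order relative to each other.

Element-by-element contributions:
24: 6
17: 4
1: 0
18: 3
15: 2
5: 0
9: 0
Sum: 6 + 4 + 0 + 3 + 2 + 0 + 0 = 15

15 inversions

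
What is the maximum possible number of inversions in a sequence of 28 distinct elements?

The maximum occurs when the array is in strictly decreasing order: every one of the C(28, 2) pairs is inverted.
C(28, 2) = 28·27/2 = 378

378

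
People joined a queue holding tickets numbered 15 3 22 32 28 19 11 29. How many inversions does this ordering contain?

Inversions: 11

Element-by-element contributions:
15: 2
3: 0
22: 2
32: 4
28: 2
19: 1
11: 0
29: 0
Sum: 2 + 0 + 2 + 4 + 2 + 1 + 0 + 0 = 11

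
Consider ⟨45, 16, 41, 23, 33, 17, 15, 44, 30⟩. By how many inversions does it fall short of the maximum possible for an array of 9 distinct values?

15 inversions short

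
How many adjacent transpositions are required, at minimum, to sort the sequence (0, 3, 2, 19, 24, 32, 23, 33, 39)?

3

Each adjacent swap fixes exactly one inversion, so the minimum swap count equals the number of inversions.
Count inversions — for each element, later elements that are smaller:
0: none → 0
3: 2 → 1
2: none → 0
19: none → 0
24: 23 → 1
32: 23 → 1
23: none → 0
33: none → 0
39: none → 0
Total inversions: 0 + 1 + 0 + 0 + 1 + 1 + 0 + 0 + 0 = 3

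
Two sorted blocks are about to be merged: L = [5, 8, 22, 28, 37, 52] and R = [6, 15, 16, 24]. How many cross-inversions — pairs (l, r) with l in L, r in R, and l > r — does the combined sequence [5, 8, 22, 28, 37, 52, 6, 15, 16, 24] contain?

Count, for every r in R, how many entries of L exceed r:
r = 6: 8, 22, 28, 37, 52 → 5
r = 15: 22, 28, 37, 52 → 4
r = 16: 22, 28, 37, 52 → 4
r = 24: 28, 37, 52 → 3
Cross-inversions: 5 + 4 + 4 + 3 = 16

16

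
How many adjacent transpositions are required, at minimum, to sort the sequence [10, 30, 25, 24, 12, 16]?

There are 9 swaps.

Each adjacent swap fixes exactly one inversion, so the minimum swap count equals the number of inversions.
Count inversions — for each element, later elements that are smaller:
10: none → 0
30: 25, 24, 12, 16 → 4
25: 24, 12, 16 → 3
24: 12, 16 → 2
12: none → 0
16: none → 0
Total inversions: 0 + 4 + 3 + 2 + 0 + 0 = 9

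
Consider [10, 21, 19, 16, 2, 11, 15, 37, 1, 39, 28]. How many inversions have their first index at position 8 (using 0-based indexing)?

The element at index 8 is 1.
Elements after it: 39, 28
None of them are smaller than 1.

0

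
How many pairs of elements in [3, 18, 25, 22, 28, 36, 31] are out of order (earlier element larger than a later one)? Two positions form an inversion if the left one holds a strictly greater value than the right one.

2 inversions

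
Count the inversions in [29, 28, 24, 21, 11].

Out-of-order index pairs (1-indexed):
(1,2): 29 > 28
(1,3): 29 > 24
(1,4): 29 > 21
(1,5): 29 > 11
(2,3): 28 > 24
(2,4): 28 > 21
(2,5): 28 > 11
(3,4): 24 > 21
(3,5): 24 > 11
(4,5): 21 > 11
That's 10 pairs.

10 inversions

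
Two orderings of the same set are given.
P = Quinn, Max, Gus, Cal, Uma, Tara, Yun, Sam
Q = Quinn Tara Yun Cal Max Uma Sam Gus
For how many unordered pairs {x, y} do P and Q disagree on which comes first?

There are 12 disagreeing pairs.

Assign each item its position (1..8) in the first ordering, then rewrite the second ordering as that position sequence:
positions: Quinn→1, Max→2, Gus→3, Cal→4, Uma→5, Tara→6, Yun→7, Sam→8
second ordering as positions: [1, 6, 7, 4, 2, 5, 8, 3]
Discordant pairs = inversions in this position sequence.
1: 0
6: 4, 2, 5, 3 → 4
7: 4, 2, 5, 3 → 4
4: 2, 3 → 2
2: 0
5: 3 → 1
8: 3 → 1
3: 0
Total: 0 + 4 + 4 + 2 + 0 + 1 + 1 + 0 = 12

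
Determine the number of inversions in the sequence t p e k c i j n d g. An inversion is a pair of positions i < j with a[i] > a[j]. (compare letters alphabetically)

Count, for each position, how many later elements it exceeds:
t → p, e, k, c, i, j, n, d, g → 9
p → e, k, c, i, j, n, d, g → 8
e → c, d → 2
k → c, i, j, d, g → 5
c → none → 0
i → d, g → 2
j → d, g → 2
n → d, g → 2
d → none → 0
g → none → 0
Sum: 9 + 8 + 2 + 5 + 0 + 2 + 2 + 2 + 0 + 0 = 30

30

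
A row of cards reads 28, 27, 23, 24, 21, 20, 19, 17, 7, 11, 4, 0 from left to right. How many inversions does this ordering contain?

Element-by-element contributions:
28: 11
27: 10
23: 8
24: 8
21: 7
20: 6
19: 5
17: 4
7: 2
11: 2
4: 1
0: 0
Sum: 11 + 10 + 8 + 8 + 7 + 6 + 5 + 4 + 2 + 2 + 1 + 0 = 64

There are 64 inversions.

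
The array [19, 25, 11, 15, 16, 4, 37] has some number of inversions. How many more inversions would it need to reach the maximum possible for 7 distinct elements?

10 inversions short

Maximum inversions for 7 distinct elements is C(7, 2) = 7·6/2 = 21.
Current inversions — for each element, count later smaller elements:
19: 4
25: 4
11: 1
15: 1
16: 1
4: 0
37: 0
Current total: 4 + 4 + 1 + 1 + 1 + 0 + 0 = 11
Shortfall: 21 − 11 = 10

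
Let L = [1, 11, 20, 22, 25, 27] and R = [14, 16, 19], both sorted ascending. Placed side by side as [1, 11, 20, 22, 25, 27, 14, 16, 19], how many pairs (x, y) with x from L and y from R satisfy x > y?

12 split inversions

For each element r of the right run, count left-run elements greater than r:
r = 14: 20, 22, 25, 27 → 4
r = 16: 20, 22, 25, 27 → 4
r = 19: 20, 22, 25, 27 → 4
Cross-inversions: 4 + 4 + 4 = 12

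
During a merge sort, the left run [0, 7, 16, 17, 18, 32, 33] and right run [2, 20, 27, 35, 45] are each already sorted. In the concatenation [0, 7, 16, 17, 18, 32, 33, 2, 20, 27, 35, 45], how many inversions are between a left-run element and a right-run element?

Take each right-half value and tally the left-half values above it:
r = 2: 7, 16, 17, 18, 32, 33 → 6
r = 20: 32, 33 → 2
r = 27: 32, 33 → 2
r = 35: none → 0
r = 45: none → 0
Cross-inversions: 6 + 2 + 2 + 0 + 0 = 10

10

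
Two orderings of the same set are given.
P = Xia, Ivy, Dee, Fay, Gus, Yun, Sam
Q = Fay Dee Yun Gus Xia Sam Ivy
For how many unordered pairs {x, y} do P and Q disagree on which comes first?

11

Assign each item its position (1..7) in the first ordering, then rewrite the second ordering as that position sequence:
positions: Xia→1, Ivy→2, Dee→3, Fay→4, Gus→5, Yun→6, Sam→7
second ordering as positions: [4, 3, 6, 5, 1, 7, 2]
Discordant pairs = inversions in this position sequence.
4: 3, 1, 2 → 3
3: 1, 2 → 2
6: 5, 1, 2 → 3
5: 1, 2 → 2
1: 0
7: 2 → 1
2: 0
Total: 3 + 2 + 3 + 2 + 0 + 1 + 0 = 11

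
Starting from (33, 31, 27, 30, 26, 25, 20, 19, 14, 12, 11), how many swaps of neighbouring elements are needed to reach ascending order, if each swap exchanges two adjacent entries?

The minimum number of adjacent swaps to sort an array equals its inversion count, since every such swap removes exactly one inversion.
Count inversions — for each element, later elements that are smaller:
33: 31, 27, 30, 26, 25, 20, 19, 14, 12, 11 → 10
31: 27, 30, 26, 25, 20, 19, 14, 12, 11 → 9
27: 26, 25, 20, 19, 14, 12, 11 → 7
30: 26, 25, 20, 19, 14, 12, 11 → 7
26: 25, 20, 19, 14, 12, 11 → 6
25: 20, 19, 14, 12, 11 → 5
20: 19, 14, 12, 11 → 4
19: 14, 12, 11 → 3
14: 12, 11 → 2
12: 11 → 1
11: none → 0
Total inversions: 10 + 9 + 7 + 7 + 6 + 5 + 4 + 3 + 2 + 1 + 0 = 54

Swaps: 54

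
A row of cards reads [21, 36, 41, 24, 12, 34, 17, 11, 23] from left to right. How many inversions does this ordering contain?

Inversions: 24

Sweep left to right; for each value list the smaller values that follow it:
21 → 12, 17, 11 → 3
36 → 24, 12, 34, 17, 11, 23 → 6
41 → 24, 12, 34, 17, 11, 23 → 6
24 → 12, 17, 11, 23 → 4
12 → 11 → 1
34 → 17, 11, 23 → 3
17 → 11 → 1
11 → none → 0
23 → none → 0
Sum: 3 + 6 + 6 + 4 + 1 + 3 + 1 + 0 + 0 = 24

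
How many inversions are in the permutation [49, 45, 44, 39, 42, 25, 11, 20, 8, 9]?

There are 42 inversions.

For each element, count later entries that are smaller:
49: 9
45: 8
44: 7
39: 5
42: 5
25: 4
11: 2
20: 2
8: 0
9: 0
Sum: 9 + 8 + 7 + 5 + 5 + 4 + 2 + 2 + 0 + 0 = 42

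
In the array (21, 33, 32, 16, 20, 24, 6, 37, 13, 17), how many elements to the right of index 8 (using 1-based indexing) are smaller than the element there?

The element at index 8 is 37.
Elements after it: 13, 17
Those smaller than 37: 13, 17

2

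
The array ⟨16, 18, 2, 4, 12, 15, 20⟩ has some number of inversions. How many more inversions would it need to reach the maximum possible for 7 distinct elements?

Maximum inversions for 7 distinct elements is C(7, 2) = 7·6/2 = 21.
Current inversions — for each element, count later smaller elements:
16: 4
18: 4
2: 0
4: 0
12: 0
15: 0
20: 0
Current total: 4 + 4 + 0 + 0 + 0 + 0 + 0 = 8
Shortfall: 21 − 8 = 13

13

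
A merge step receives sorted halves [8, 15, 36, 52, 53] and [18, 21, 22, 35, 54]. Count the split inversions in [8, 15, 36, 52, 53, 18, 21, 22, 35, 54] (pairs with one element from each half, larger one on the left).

Take each right-half value and tally the left-half values above it:
r = 18: 36, 52, 53 → 3
r = 21: 36, 52, 53 → 3
r = 22: 36, 52, 53 → 3
r = 35: 36, 52, 53 → 3
r = 54: none → 0
Cross-inversions: 3 + 3 + 3 + 3 + 0 = 12

12 split inversions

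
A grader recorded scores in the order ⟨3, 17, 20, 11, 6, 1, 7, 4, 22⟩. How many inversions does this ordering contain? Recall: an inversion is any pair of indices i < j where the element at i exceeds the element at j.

18 inversions

For each element, count later entries that are smaller:
3 → 1 → 1
17 → 11, 6, 1, 7, 4 → 5
20 → 11, 6, 1, 7, 4 → 5
11 → 6, 1, 7, 4 → 4
6 → 1, 4 → 2
1 → none → 0
7 → 4 → 1
4 → none → 0
22 → none → 0
Sum: 1 + 5 + 5 + 4 + 2 + 0 + 1 + 0 + 0 = 18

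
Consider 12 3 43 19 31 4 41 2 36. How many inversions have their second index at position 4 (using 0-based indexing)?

1

The element at index 4 is 31.
Elements before it: 12, 3, 43, 19
Those larger than 31: 43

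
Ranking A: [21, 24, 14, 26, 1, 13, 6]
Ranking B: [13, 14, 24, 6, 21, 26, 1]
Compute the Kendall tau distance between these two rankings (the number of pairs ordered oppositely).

11

Assign each item its position (1..7) in the first ordering, then rewrite the second ordering as that position sequence:
positions: 21→1, 24→2, 14→3, 26→4, 1→5, 13→6, 6→7
second ordering as positions: [6, 3, 2, 7, 1, 4, 5]
Discordant pairs = inversions in this position sequence.
6: 3, 2, 1, 4, 5 → 5
3: 2, 1 → 2
2: 1 → 1
7: 1, 4, 5 → 3
1: 0
4: 0
5: 0
Total: 5 + 2 + 1 + 3 + 0 + 0 + 0 = 11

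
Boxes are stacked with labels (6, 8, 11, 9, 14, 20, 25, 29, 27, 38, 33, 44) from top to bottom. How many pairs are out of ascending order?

Count, for each position, how many later elements it exceeds:
6 → none → 0
8 → none → 0
11 → 9 → 1
9 → none → 0
14 → none → 0
20 → none → 0
25 → none → 0
29 → 27 → 1
27 → none → 0
38 → 33 → 1
33 → none → 0
44 → none → 0
Sum: 0 + 0 + 1 + 0 + 0 + 0 + 0 + 1 + 0 + 1 + 0 + 0 = 3

3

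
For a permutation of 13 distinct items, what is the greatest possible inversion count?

78 inversions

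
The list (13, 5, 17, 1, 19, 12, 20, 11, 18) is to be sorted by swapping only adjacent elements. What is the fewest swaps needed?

Each adjacent swap fixes exactly one inversion, so the minimum swap count equals the number of inversions.
Count inversions — for each element, later elements that are smaller:
13: 5, 1, 12, 11 → 4
5: 1 → 1
17: 1, 12, 11 → 3
1: none → 0
19: 12, 11, 18 → 3
12: 11 → 1
20: 11, 18 → 2
11: none → 0
18: none → 0
Total inversions: 4 + 1 + 3 + 0 + 3 + 1 + 2 + 0 + 0 = 14

14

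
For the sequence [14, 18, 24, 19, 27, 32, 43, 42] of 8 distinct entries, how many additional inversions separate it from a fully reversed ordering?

26

Maximum inversions for 8 distinct elements is C(8, 2) = 8·7/2 = 28.
Current inversions — for each element, count later smaller elements:
14: 0
18: 0
24: 1
19: 0
27: 0
32: 0
43: 1
42: 0
Current total: 0 + 0 + 1 + 0 + 0 + 0 + 1 + 0 = 2
Shortfall: 28 − 2 = 26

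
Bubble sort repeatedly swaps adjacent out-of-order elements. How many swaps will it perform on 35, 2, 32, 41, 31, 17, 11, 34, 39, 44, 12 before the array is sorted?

Minimum adjacent swaps = number of inversions (each swap of adjacent out-of-order elements removes one inversion and no swap can remove more).
Count inversions — for each element, later elements that are smaller:
35: 2, 32, 31, 17, 11, 34, 12 → 7
2: none → 0
32: 31, 17, 11, 12 → 4
41: 31, 17, 11, 34, 39, 12 → 6
31: 17, 11, 12 → 3
17: 11, 12 → 2
11: none → 0
34: 12 → 1
39: 12 → 1
44: 12 → 1
12: none → 0
Total inversions: 7 + 0 + 4 + 6 + 3 + 2 + 0 + 1 + 1 + 1 + 0 = 25

Swaps: 25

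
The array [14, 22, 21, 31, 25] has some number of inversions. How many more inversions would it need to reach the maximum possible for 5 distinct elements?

Maximum inversions for 5 distinct elements is C(5, 2) = 5·4/2 = 10.
Current inversions — for each element, count later smaller elements:
14: 0
22: 1
21: 0
31: 1
25: 0
Current total: 0 + 1 + 0 + 1 + 0 = 2
Shortfall: 10 − 2 = 8

8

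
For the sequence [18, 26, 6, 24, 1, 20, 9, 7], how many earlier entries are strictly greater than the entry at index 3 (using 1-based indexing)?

2

The element at index 3 is 6.
Elements before it: 18, 26
Those larger than 6: 18, 26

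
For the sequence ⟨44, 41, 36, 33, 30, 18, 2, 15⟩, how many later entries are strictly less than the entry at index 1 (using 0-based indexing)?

6 such elements

The element at index 1 is 41.
Elements after it: 36, 33, 30, 18, 2, 15
Those smaller than 41: 36, 33, 30, 18, 2, 15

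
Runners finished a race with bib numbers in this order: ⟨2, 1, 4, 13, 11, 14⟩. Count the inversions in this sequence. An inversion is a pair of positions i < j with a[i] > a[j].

Count, for each position, how many later elements it exceeds:
2: 1
1: 0
4: 0
13: 1
11: 0
14: 0
Sum: 1 + 0 + 0 + 1 + 0 + 0 = 2

2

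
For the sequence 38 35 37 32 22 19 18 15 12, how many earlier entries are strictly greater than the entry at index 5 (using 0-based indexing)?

5

The element at index 5 is 19.
Elements before it: 38, 35, 37, 32, 22
Those larger than 19: 38, 35, 37, 32, 22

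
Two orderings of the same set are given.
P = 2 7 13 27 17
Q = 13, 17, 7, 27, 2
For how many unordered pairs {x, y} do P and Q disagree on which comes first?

Assign each item its position (1..5) in the first ordering, then rewrite the second ordering as that position sequence:
positions: 2→1, 7→2, 13→3, 27→4, 17→5
second ordering as positions: [3, 5, 2, 4, 1]
Discordant pairs = inversions in this position sequence.
3: 2, 1 → 2
5: 2, 4, 1 → 3
2: 1 → 1
4: 1 → 1
1: 0
Total: 2 + 3 + 1 + 1 + 0 = 7

7 disagreeing pairs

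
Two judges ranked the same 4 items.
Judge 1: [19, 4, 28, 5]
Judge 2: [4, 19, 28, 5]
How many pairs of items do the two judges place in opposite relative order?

There is 1 discordant pair.

Assign each item its position (1..4) in the first ordering, then rewrite the second ordering as that position sequence:
positions: 19→1, 4→2, 28→3, 5→4
second ordering as positions: [2, 1, 3, 4]
Discordant pairs = inversions in this position sequence.
2: 1 → 1
1: 0
3: 0
4: 0
Total: 1 + 0 + 0 + 0 = 1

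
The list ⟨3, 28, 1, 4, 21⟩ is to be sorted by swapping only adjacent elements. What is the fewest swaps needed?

4

Minimum adjacent swaps = number of inversions (each swap of adjacent out-of-order elements removes one inversion and no swap can remove more).
Count inversions — for each element, later elements that are smaller:
3: 1 → 1
28: 1, 4, 21 → 3
1: none → 0
4: none → 0
21: none → 0
Total inversions: 1 + 3 + 0 + 0 + 0 = 4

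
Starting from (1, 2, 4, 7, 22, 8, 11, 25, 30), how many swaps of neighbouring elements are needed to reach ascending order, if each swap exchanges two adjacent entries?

2

The minimum number of adjacent swaps to sort an array equals its inversion count, since every such swap removes exactly one inversion.
Count inversions — for each element, later elements that are smaller:
1: none → 0
2: none → 0
4: none → 0
7: none → 0
22: 8, 11 → 2
8: none → 0
11: none → 0
25: none → 0
30: none → 0
Total inversions: 0 + 0 + 0 + 0 + 2 + 0 + 0 + 0 + 0 = 2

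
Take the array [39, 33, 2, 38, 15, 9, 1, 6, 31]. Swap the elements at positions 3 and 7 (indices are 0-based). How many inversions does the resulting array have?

Positions 3 and 7 hold 38 and 6; after swapping, the array is [39, 33, 2, 6, 15, 9, 1, 38, 31].
Sweep left to right; for each value list the smaller values that follow it:
39 → 33, 2, 6, 15, 9, 1, 38, 31 → 8
33 → 2, 6, 15, 9, 1, 31 → 6
2 → 1 → 1
6 → 1 → 1
15 → 9, 1 → 2
9 → 1 → 1
1 → none → 0
38 → 31 → 1
31 → none → 0
Sum: 8 + 6 + 1 + 1 + 2 + 1 + 0 + 1 + 0 = 20

20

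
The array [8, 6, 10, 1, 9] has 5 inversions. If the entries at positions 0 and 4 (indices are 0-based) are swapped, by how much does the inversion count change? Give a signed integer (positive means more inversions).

Positions 0 and 4 hold 8 and 9; after swapping, the array is [9, 6, 10, 1, 8].
Sweep left to right; for each value list the smaller values that follow it:
9 → 6, 1, 8 → 3
6 → 1 → 1
10 → 1, 8 → 2
1 → none → 0
8 → none → 0
Sum: 3 + 1 + 2 + 0 + 0 = 6
Change: 6 − 5 = +1

+1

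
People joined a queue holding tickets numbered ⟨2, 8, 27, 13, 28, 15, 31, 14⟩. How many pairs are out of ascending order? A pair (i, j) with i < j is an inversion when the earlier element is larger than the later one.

7 inversions

Count, for each position, how many later elements it exceeds:
2 → none → 0
8 → none → 0
27 → 13, 15, 14 → 3
13 → none → 0
28 → 15, 14 → 2
15 → 14 → 1
31 → 14 → 1
14 → none → 0
Sum: 0 + 0 + 3 + 0 + 2 + 1 + 1 + 0 = 7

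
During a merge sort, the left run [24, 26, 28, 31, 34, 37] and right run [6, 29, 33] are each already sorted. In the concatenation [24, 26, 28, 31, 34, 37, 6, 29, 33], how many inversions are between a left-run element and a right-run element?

11

For each element r of the right run, count left-run elements greater than r:
r = 6: 24, 26, 28, 31, 34, 37 → 6
r = 29: 31, 34, 37 → 3
r = 33: 34, 37 → 2
Cross-inversions: 6 + 3 + 2 = 11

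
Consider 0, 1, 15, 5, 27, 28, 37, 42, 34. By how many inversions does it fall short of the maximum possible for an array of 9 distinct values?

Maximum inversions for 9 distinct elements is C(9, 2) = 9·8/2 = 36.
Current inversions — for each element, count later smaller elements:
0: 0
1: 0
15: 1
5: 0
27: 0
28: 0
37: 1
42: 1
34: 0
Current total: 0 + 0 + 1 + 0 + 0 + 0 + 1 + 1 + 0 = 3
Shortfall: 36 − 3 = 33

33 inversions short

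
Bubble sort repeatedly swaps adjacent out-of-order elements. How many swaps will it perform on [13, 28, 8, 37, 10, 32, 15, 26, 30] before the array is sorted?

14 adjacent swaps

Minimum adjacent swaps = number of inversions (each swap of adjacent out-of-order elements removes one inversion and no swap can remove more).
Count inversions — for each element, later elements that are smaller:
13: 8, 10 → 2
28: 8, 10, 15, 26 → 4
8: none → 0
37: 10, 32, 15, 26, 30 → 5
10: none → 0
32: 15, 26, 30 → 3
15: none → 0
26: none → 0
30: none → 0
Total inversions: 2 + 4 + 0 + 5 + 0 + 3 + 0 + 0 + 0 = 14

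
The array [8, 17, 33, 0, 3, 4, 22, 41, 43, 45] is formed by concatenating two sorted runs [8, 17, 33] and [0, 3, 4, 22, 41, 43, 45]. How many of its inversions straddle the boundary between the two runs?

10 split inversions

Take each right-half value and tally the left-half values above it:
r = 0: 8, 17, 33 → 3
r = 3: 8, 17, 33 → 3
r = 4: 8, 17, 33 → 3
r = 22: 33 → 1
r = 41: none → 0
r = 43: none → 0
r = 45: none → 0
Cross-inversions: 3 + 3 + 3 + 1 + 0 + 0 + 0 = 10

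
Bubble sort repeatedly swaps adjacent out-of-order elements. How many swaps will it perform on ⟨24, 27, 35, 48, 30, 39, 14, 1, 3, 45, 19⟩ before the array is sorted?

31

Each adjacent swap fixes exactly one inversion, so the minimum swap count equals the number of inversions.
Count inversions — for each element, later elements that are smaller:
24: 14, 1, 3, 19 → 4
27: 14, 1, 3, 19 → 4
35: 30, 14, 1, 3, 19 → 5
48: 30, 39, 14, 1, 3, 45, 19 → 7
30: 14, 1, 3, 19 → 4
39: 14, 1, 3, 19 → 4
14: 1, 3 → 2
1: none → 0
3: none → 0
45: 19 → 1
19: none → 0
Total inversions: 4 + 4 + 5 + 7 + 4 + 4 + 2 + 0 + 0 + 1 + 0 = 31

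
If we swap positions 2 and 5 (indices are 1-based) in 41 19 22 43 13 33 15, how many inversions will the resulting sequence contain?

12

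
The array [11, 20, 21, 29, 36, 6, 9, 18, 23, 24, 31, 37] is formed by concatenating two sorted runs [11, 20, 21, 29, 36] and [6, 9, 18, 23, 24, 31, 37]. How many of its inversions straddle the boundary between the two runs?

Count, for every r in R, how many entries of L exceed r:
r = 6: 11, 20, 21, 29, 36 → 5
r = 9: 11, 20, 21, 29, 36 → 5
r = 18: 20, 21, 29, 36 → 4
r = 23: 29, 36 → 2
r = 24: 29, 36 → 2
r = 31: 36 → 1
r = 37: none → 0
Cross-inversions: 5 + 5 + 4 + 2 + 2 + 1 + 0 = 19

There are 19 cross-inversions.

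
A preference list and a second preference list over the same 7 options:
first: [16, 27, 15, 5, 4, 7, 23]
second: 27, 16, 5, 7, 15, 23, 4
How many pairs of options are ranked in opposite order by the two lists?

5 pairs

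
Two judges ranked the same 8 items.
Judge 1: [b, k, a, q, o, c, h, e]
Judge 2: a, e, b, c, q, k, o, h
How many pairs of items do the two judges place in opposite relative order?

12 discordant pairs

Assign each item its position (1..8) in the first ordering, then rewrite the second ordering as that position sequence:
positions: b→1, k→2, a→3, q→4, o→5, c→6, h→7, e→8
second ordering as positions: [3, 8, 1, 6, 4, 2, 5, 7]
Discordant pairs = inversions in this position sequence.
3: 1, 2 → 2
8: 1, 6, 4, 2, 5, 7 → 6
1: 0
6: 4, 2, 5 → 3
4: 2 → 1
2: 0
5: 0
7: 0
Total: 2 + 6 + 0 + 3 + 1 + 0 + 0 + 0 = 12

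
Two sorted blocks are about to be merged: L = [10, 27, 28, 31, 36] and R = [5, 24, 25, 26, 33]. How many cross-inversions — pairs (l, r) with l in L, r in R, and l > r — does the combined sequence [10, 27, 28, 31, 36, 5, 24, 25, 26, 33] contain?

For each element r of the right run, count left-run elements greater than r:
r = 5: 10, 27, 28, 31, 36 → 5
r = 24: 27, 28, 31, 36 → 4
r = 25: 27, 28, 31, 36 → 4
r = 26: 27, 28, 31, 36 → 4
r = 33: 36 → 1
Cross-inversions: 5 + 4 + 4 + 4 + 1 = 18

18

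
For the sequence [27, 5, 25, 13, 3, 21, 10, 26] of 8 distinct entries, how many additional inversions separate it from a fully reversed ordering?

13

Maximum inversions for 8 distinct elements is C(8, 2) = 8·7/2 = 28.
Current inversions — for each element, count later smaller elements:
27: 7
5: 1
25: 4
13: 2
3: 0
21: 1
10: 0
26: 0
Current total: 7 + 1 + 4 + 2 + 0 + 1 + 0 + 0 = 15
Shortfall: 28 − 15 = 13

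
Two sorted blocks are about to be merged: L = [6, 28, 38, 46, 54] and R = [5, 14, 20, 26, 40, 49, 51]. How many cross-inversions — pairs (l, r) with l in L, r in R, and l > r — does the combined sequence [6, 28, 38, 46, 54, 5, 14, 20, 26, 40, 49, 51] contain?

21 split inversions

Take each right-half value and tally the left-half values above it:
r = 5: 6, 28, 38, 46, 54 → 5
r = 14: 28, 38, 46, 54 → 4
r = 20: 28, 38, 46, 54 → 4
r = 26: 28, 38, 46, 54 → 4
r = 40: 46, 54 → 2
r = 49: 54 → 1
r = 51: 54 → 1
Cross-inversions: 5 + 4 + 4 + 4 + 2 + 1 + 1 = 21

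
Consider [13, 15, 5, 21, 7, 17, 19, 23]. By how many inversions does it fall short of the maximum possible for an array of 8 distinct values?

Maximum inversions for 8 distinct elements is C(8, 2) = 8·7/2 = 28.
Current inversions — for each element, count later smaller elements:
13: 2
15: 2
5: 0
21: 3
7: 0
17: 0
19: 0
23: 0
Current total: 2 + 2 + 0 + 3 + 0 + 0 + 0 + 0 = 7
Shortfall: 28 − 7 = 21

21 inversions short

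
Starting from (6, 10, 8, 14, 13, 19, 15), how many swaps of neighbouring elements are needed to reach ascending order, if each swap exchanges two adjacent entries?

There are 3 swaps.

Minimum adjacent swaps = number of inversions (each swap of adjacent out-of-order elements removes one inversion and no swap can remove more).
Count inversions — for each element, later elements that are smaller:
6: none → 0
10: 8 → 1
8: none → 0
14: 13 → 1
13: none → 0
19: 15 → 1
15: none → 0
Total inversions: 0 + 1 + 0 + 1 + 0 + 1 + 0 = 3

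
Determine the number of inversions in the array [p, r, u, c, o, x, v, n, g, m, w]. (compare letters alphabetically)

Count, for each position, how many later elements it exceeds:
p → c, o, n, g, m → 5
r → c, o, n, g, m → 5
u → c, o, n, g, m → 5
c → none → 0
o → n, g, m → 3
x → v, n, g, m, w → 5
v → n, g, m → 3
n → g, m → 2
g → none → 0
m → none → 0
w → none → 0
Sum: 5 + 5 + 5 + 0 + 3 + 5 + 3 + 2 + 0 + 0 + 0 = 28

There are 28 inversions.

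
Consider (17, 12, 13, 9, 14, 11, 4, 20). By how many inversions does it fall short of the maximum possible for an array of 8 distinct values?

Maximum inversions for 8 distinct elements is C(8, 2) = 8·7/2 = 28.
Current inversions — for each element, count later smaller elements:
17: 6
12: 3
13: 3
9: 1
14: 2
11: 1
4: 0
20: 0
Current total: 6 + 3 + 3 + 1 + 2 + 1 + 0 + 0 = 16
Shortfall: 28 − 16 = 12

12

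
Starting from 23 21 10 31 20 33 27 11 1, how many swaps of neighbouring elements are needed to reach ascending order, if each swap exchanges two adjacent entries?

Minimum adjacent swaps = number of inversions (each swap of adjacent out-of-order elements removes one inversion and no swap can remove more).
Count inversions — for each element, later elements that are smaller:
23: 21, 10, 20, 11, 1 → 5
21: 10, 20, 11, 1 → 4
10: 1 → 1
31: 20, 27, 11, 1 → 4
20: 11, 1 → 2
33: 27, 11, 1 → 3
27: 11, 1 → 2
11: 1 → 1
1: none → 0
Total inversions: 5 + 4 + 1 + 4 + 2 + 3 + 2 + 1 + 0 = 22

There are 22 swaps.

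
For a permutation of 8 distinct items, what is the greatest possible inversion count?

28

The maximum occurs when the array is in strictly decreasing order: every one of the C(8, 2) pairs is inverted.
C(8, 2) = 8·7/2 = 28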